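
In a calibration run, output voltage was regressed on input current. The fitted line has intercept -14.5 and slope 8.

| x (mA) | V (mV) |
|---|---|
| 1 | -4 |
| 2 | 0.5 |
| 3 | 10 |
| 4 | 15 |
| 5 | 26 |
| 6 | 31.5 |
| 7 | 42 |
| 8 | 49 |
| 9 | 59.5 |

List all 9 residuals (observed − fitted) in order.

x=1: V̂ = -14.5 + 8·1 = -6.5; e = -4 − (-6.5) = 2.5
x=2: V̂ = -14.5 + 8·2 = 1.5; e = 0.5 − 1.5 = -1
x=3: V̂ = -14.5 + 8·3 = 9.5; e = 10 − 9.5 = 0.5
x=4: V̂ = -14.5 + 8·4 = 17.5; e = 15 − 17.5 = -2.5
x=5: V̂ = -14.5 + 8·5 = 25.5; e = 26 − 25.5 = 0.5
x=6: V̂ = -14.5 + 8·6 = 33.5; e = 31.5 − 33.5 = -2
x=7: V̂ = -14.5 + 8·7 = 41.5; e = 42 − 41.5 = 0.5
x=8: V̂ = -14.5 + 8·8 = 49.5; e = 49 − 49.5 = -0.5
x=9: V̂ = -14.5 + 8·9 = 57.5; e = 59.5 − 57.5 = 2

2.5, -1, 0.5, -2.5, 0.5, -2, 0.5, -0.5, 2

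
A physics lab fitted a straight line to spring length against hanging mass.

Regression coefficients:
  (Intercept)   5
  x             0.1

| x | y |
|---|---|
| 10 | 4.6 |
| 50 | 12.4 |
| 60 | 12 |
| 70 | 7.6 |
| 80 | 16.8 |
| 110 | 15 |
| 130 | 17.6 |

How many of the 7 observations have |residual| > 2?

x=10: ŷ = 5 + 0.1·10 = 6; e = 4.6 − 6 = -1.4
x=50: ŷ = 5 + 0.1·50 = 10; e = 12.4 − 10 = 2.4
x=60: ŷ = 5 + 0.1·60 = 11; e = 12 − 11 = 1
x=70: ŷ = 5 + 0.1·70 = 12; e = 7.6 − 12 = -4.4
x=80: ŷ = 5 + 0.1·80 = 13; e = 16.8 − 13 = 3.8
x=110: ŷ = 5 + 0.1·110 = 16; e = 15 − 16 = -1
x=130: ŷ = 5 + 0.1·130 = 18; e = 17.6 − 18 = -0.4
|e| > 2: x=50 (|e|=2.4), x=70 (|e|=4.4), x=80 (|e|=3.8) → 3

3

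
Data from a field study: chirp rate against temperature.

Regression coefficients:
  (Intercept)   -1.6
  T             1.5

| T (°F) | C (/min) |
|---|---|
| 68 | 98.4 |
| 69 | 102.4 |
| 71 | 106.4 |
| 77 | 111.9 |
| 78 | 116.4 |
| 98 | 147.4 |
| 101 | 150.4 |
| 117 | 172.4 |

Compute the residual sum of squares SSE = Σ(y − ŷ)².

T=68: Ĉ = -1.6 + 1.5·68 = 100.4; r = 98.4 − 100.4 = -2
T=69: Ĉ = -1.6 + 1.5·69 = 101.9; r = 102.4 − 101.9 = 0.5
T=71: Ĉ = -1.6 + 1.5·71 = 104.9; r = 106.4 − 104.9 = 1.5
T=77: Ĉ = -1.6 + 1.5·77 = 113.9; r = 111.9 − 113.9 = -2
T=78: Ĉ = -1.6 + 1.5·78 = 115.4; r = 116.4 − 115.4 = 1
T=98: Ĉ = -1.6 + 1.5·98 = 145.4; r = 147.4 − 145.4 = 2
T=101: Ĉ = -1.6 + 1.5·101 = 149.9; r = 150.4 − 149.9 = 0.5
T=117: Ĉ = -1.6 + 1.5·117 = 173.9; r = 172.4 − 173.9 = -1.5
SSE = 4 + 0.25 + 2.25 + 4 + 1 + 4 + 0.25 + 2.25 = 18

SSE = 18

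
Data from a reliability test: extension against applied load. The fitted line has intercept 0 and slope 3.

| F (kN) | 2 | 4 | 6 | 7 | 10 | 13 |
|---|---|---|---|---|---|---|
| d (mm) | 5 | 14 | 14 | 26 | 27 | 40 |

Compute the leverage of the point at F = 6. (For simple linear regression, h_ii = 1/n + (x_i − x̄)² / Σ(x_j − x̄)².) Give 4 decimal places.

F̄ = (2 + 4 + 6 + 7 + 10 + 13)/6 = 7
Σ(F − F̄)² = 25 + 9 + 1 + 0 + 9 + 36 = 80
h = 1/6 + (-1)²/80 = 0.166667 + 0.0125 = 0.1792

h = 0.1792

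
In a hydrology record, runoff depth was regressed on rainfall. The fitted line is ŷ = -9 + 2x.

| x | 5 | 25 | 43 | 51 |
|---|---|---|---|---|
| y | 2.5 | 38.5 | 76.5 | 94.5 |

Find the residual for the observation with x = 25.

r = -2.5

ŷ = -9 + 2·25 = 41
r = 38.5 − 41 = -2.5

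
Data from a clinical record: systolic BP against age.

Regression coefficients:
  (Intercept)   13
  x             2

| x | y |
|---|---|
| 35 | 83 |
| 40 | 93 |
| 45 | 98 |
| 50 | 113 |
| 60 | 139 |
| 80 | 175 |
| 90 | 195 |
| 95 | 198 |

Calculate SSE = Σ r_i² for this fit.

x=35: ŷ = 13 + 2·35 = 83; r = 83 − 83 = 0
x=40: ŷ = 13 + 2·40 = 93; r = 93 − 93 = 0
x=45: ŷ = 13 + 2·45 = 103; r = 98 − 103 = -5
x=50: ŷ = 13 + 2·50 = 113; r = 113 − 113 = 0
x=60: ŷ = 13 + 2·60 = 133; r = 139 − 133 = 6
x=80: ŷ = 13 + 2·80 = 173; r = 175 − 173 = 2
x=90: ŷ = 13 + 2·90 = 193; r = 195 − 193 = 2
x=95: ŷ = 13 + 2·95 = 203; r = 198 − 203 = -5
SSE = 0 + 0 + 25 + 0 + 36 + 4 + 4 + 25 = 94

SSE = 94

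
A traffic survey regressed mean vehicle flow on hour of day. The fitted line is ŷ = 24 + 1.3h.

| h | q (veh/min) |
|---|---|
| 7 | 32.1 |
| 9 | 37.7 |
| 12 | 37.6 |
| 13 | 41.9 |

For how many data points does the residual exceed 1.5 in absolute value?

2

h=7: ŷ = 24 + 1.3·7 = 33.1; r = 32.1 − 33.1 = -1
h=9: ŷ = 24 + 1.3·9 = 35.7; r = 37.7 − 35.7 = 2
h=12: ŷ = 24 + 1.3·12 = 39.6; r = 37.6 − 39.6 = -2
h=13: ŷ = 24 + 1.3·13 = 40.9; r = 41.9 − 40.9 = 1
|r| > 1.5: h=9 (|r|=2), h=12 (|r|=2) → 2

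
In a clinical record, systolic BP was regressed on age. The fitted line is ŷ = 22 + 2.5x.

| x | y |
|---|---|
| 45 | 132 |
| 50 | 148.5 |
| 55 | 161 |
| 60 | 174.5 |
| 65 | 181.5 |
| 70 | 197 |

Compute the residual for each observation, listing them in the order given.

x=45: ŷ = 22 + 2.5·45 = 134.5; e = 132 − 134.5 = -2.5
x=50: ŷ = 22 + 2.5·50 = 147; e = 148.5 − 147 = 1.5
x=55: ŷ = 22 + 2.5·55 = 159.5; e = 161 − 159.5 = 1.5
x=60: ŷ = 22 + 2.5·60 = 172; e = 174.5 − 172 = 2.5
x=65: ŷ = 22 + 2.5·65 = 184.5; e = 181.5 − 184.5 = -3
x=70: ŷ = 22 + 2.5·70 = 197; e = 197 − 197 = 0

-2.5, 1.5, 1.5, 2.5, -3, 0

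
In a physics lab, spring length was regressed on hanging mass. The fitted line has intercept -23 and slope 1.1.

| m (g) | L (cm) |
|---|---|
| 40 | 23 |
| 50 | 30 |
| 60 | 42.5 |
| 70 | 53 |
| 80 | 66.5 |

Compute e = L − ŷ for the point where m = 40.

ŷ = -23 + 1.1·40 = 21
e = 23 − 21 = 2

e = 2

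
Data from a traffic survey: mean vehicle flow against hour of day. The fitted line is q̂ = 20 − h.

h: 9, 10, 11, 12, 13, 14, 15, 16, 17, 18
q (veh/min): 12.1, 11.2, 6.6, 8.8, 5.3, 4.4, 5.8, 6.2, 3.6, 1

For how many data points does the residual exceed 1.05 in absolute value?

6

h=9: q̂ = 20 − 9 = 11; r = 12.1 − 11 = 1.1
h=10: q̂ = 20 − 10 = 10; r = 11.2 − 10 = 1.2
h=11: q̂ = 20 − 11 = 9; r = 6.6 − 9 = -2.4
h=12: q̂ = 20 − 12 = 8; r = 8.8 − 8 = 0.8
h=13: q̂ = 20 − 13 = 7; r = 5.3 − 7 = -1.7
h=14: q̂ = 20 − 14 = 6; r = 4.4 − 6 = -1.6
h=15: q̂ = 20 − 15 = 5; r = 5.8 − 5 = 0.8
h=16: q̂ = 20 − 16 = 4; r = 6.2 − 4 = 2.2
h=17: q̂ = 20 − 17 = 3; r = 3.6 − 3 = 0.6
h=18: q̂ = 20 − 18 = 2; r = 1 − 2 = -1
|r| > 1.05: h=9 (|r|=1.1), h=10 (|r|=1.2), h=11 (|r|=2.4), h=13 (|r|=1.7), h=14 (|r|=1.6), h=16 (|r|=2.2) → 6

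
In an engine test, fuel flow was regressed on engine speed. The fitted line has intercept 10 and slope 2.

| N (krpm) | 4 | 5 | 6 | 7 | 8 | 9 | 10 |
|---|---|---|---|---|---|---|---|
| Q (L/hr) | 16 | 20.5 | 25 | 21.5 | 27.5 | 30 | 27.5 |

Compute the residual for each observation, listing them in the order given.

N=4: ŷ = 10 + 2·4 = 18; e = 16 − 18 = -2
N=5: ŷ = 10 + 2·5 = 20; e = 20.5 − 20 = 0.5
N=6: ŷ = 10 + 2·6 = 22; e = 25 − 22 = 3
N=7: ŷ = 10 + 2·7 = 24; e = 21.5 − 24 = -2.5
N=8: ŷ = 10 + 2·8 = 26; e = 27.5 − 26 = 1.5
N=9: ŷ = 10 + 2·9 = 28; e = 30 − 28 = 2
N=10: ŷ = 10 + 2·10 = 30; e = 27.5 − 30 = -2.5

-2, 0.5, 3, -2.5, 1.5, 2, -2.5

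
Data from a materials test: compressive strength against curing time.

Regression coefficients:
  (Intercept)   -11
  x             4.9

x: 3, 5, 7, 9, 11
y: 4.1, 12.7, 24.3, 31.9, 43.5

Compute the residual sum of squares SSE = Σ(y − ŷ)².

SSE = 3.6

x=3: ŷ = -11 + 4.9·3 = 3.7; e = 4.1 − 3.7 = 0.4
x=5: ŷ = -11 + 4.9·5 = 13.5; e = 12.7 − 13.5 = -0.8
x=7: ŷ = -11 + 4.9·7 = 23.3; e = 24.3 − 23.3 = 1
x=9: ŷ = -11 + 4.9·9 = 33.1; e = 31.9 − 33.1 = -1.2
x=11: ŷ = -11 + 4.9·11 = 42.9; e = 43.5 − 42.9 = 0.6
SSE = 0.16 + 0.64 + 1 + 1.44 + 0.36 = 3.6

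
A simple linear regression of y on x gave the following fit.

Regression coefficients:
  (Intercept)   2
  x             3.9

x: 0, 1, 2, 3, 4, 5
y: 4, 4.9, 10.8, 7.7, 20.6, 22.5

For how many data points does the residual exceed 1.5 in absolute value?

x=0: ŷ = 2 + 3.9·0 = 2; r = 4 − 2 = 2
x=1: ŷ = 2 + 3.9·1 = 5.9; r = 4.9 − 5.9 = -1
x=2: ŷ = 2 + 3.9·2 = 9.8; r = 10.8 − 9.8 = 1
x=3: ŷ = 2 + 3.9·3 = 13.7; r = 7.7 − 13.7 = -6
x=4: ŷ = 2 + 3.9·4 = 17.6; r = 20.6 − 17.6 = 3
x=5: ŷ = 2 + 3.9·5 = 21.5; r = 22.5 − 21.5 = 1
|r| > 1.5: x=0 (|r|=2), x=3 (|r|=6), x=4 (|r|=3) → 3

3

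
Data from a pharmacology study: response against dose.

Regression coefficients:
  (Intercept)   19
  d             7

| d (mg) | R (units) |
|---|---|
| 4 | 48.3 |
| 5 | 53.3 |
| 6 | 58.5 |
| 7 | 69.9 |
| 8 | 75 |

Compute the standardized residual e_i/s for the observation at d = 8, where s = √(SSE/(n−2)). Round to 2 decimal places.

d=4: R̂ = 19 + 7·4 = 47; e = 48.3 − 47 = 1.3
d=5: R̂ = 19 + 7·5 = 54; e = 53.3 − 54 = -0.7
d=6: R̂ = 19 + 7·6 = 61; e = 58.5 − 61 = -2.5
d=7: R̂ = 19 + 7·7 = 68; e = 69.9 − 68 = 1.9
d=8: R̂ = 19 + 7·8 = 75; e = 75 − 75 = 0
SSE = 1.69 + 0.49 + 6.25 + 3.61 + 0 = 12.04
s = √(12.04/3) = 2.00333
e/s = 0 / 2.00333 = 0.00

0.00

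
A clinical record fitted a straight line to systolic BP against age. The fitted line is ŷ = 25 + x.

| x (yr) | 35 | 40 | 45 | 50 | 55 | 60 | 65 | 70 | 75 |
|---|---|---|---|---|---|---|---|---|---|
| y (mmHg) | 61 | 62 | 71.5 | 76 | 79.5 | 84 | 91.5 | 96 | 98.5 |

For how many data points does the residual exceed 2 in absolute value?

x=35: ŷ = 25 + 35 = 60; e = 61 − 60 = 1
x=40: ŷ = 25 + 40 = 65; e = 62 − 65 = -3
x=45: ŷ = 25 + 45 = 70; e = 71.5 − 70 = 1.5
x=50: ŷ = 25 + 50 = 75; e = 76 − 75 = 1
x=55: ŷ = 25 + 55 = 80; e = 79.5 − 80 = -0.5
x=60: ŷ = 25 + 60 = 85; e = 84 − 85 = -1
x=65: ŷ = 25 + 65 = 90; e = 91.5 − 90 = 1.5
x=70: ŷ = 25 + 70 = 95; e = 96 − 95 = 1
x=75: ŷ = 25 + 75 = 100; e = 98.5 − 100 = -1.5
|e| > 2: x=40 (|e|=3) → 1

1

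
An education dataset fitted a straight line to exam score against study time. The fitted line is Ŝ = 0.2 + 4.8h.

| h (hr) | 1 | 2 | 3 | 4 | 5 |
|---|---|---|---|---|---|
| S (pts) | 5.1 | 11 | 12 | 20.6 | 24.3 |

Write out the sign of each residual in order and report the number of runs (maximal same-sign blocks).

3 runs

h=1: Ŝ = 0.2 + 4.8·1 = 5; r = 5.1 − 5 = 0.1
h=2: Ŝ = 0.2 + 4.8·2 = 9.8; r = 11 − 9.8 = 1.2
h=3: Ŝ = 0.2 + 4.8·3 = 14.6; r = 12 − 14.6 = -2.6
h=4: Ŝ = 0.2 + 4.8·4 = 19.4; r = 20.6 − 19.4 = 1.2
h=5: Ŝ = 0.2 + 4.8·5 = 24.2; r = 24.3 − 24.2 = 0.1
Signs: + + − + +
Runs: +×2, −×1, +×2 → 3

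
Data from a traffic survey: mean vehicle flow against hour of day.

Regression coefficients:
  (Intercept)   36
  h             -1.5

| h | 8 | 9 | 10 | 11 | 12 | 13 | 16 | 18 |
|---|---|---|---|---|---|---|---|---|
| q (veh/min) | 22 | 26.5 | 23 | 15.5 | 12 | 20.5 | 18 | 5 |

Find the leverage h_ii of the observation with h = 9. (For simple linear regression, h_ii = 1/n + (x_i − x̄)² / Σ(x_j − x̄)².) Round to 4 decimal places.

h = 0.2428

h̄ = (8 + 9 + 10 + 11 + 12 + 13 + 16 + 18)/8 = 12.125
Σ(h − h̄)² = 17.0156 + 9.76562 + 4.51562 + 1.26562 + 0.015625 + 0.765625 + 15.0156 + 34.5156 = 82.875
h = 1/8 + (-3.125)²/82.875 = 0.125 + 0.117836 = 0.2428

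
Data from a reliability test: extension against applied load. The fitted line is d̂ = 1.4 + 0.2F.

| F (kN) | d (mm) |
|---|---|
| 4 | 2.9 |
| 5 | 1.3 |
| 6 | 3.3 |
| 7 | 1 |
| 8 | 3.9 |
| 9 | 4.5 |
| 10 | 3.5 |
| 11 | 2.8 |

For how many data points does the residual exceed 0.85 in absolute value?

4

F=4: d̂ = 1.4 + 0.2·4 = 2.2; r = 2.9 − 2.2 = 0.7
F=5: d̂ = 1.4 + 0.2·5 = 2.4; r = 1.3 − 2.4 = -1.1
F=6: d̂ = 1.4 + 0.2·6 = 2.6; r = 3.3 − 2.6 = 0.7
F=7: d̂ = 1.4 + 0.2·7 = 2.8; r = 1 − 2.8 = -1.8
F=8: d̂ = 1.4 + 0.2·8 = 3; r = 3.9 − 3 = 0.9
F=9: d̂ = 1.4 + 0.2·9 = 3.2; r = 4.5 − 3.2 = 1.3
F=10: d̂ = 1.4 + 0.2·10 = 3.4; r = 3.5 − 3.4 = 0.1
F=11: d̂ = 1.4 + 0.2·11 = 3.6; r = 2.8 − 3.6 = -0.8
|r| > 0.85: F=5 (|r|=1.1), F=7 (|r|=1.8), F=8 (|r|=0.9), F=9 (|r|=1.3) → 4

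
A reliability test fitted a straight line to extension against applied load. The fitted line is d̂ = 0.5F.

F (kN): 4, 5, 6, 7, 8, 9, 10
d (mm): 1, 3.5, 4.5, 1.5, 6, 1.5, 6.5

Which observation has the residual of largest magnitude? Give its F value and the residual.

F = 9, r = -3

F=4: d̂ = 0.5·4 = 2; r = 1 − 2 = -1
F=5: d̂ = 0.5·5 = 2.5; r = 3.5 − 2.5 = 1
F=6: d̂ = 0.5·6 = 3; r = 4.5 − 3 = 1.5
F=7: d̂ = 0.5·7 = 3.5; r = 1.5 − 3.5 = -2
F=8: d̂ = 0.5·8 = 4; r = 6 − 4 = 2
F=9: d̂ = 0.5·9 = 4.5; r = 1.5 − 4.5 = -3
F=10: d̂ = 0.5·10 = 5; r = 6.5 − 5 = 1.5
Largest |r| is 3 at F = 9, residual -3.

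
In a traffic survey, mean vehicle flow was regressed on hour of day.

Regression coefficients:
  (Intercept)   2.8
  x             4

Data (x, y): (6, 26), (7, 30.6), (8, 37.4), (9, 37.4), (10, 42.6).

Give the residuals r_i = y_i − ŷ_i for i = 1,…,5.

x=6: ŷ = 2.8 + 4·6 = 26.8; r = 26 − 26.8 = -0.8
x=7: ŷ = 2.8 + 4·7 = 30.8; r = 30.6 − 30.8 = -0.2
x=8: ŷ = 2.8 + 4·8 = 34.8; r = 37.4 − 34.8 = 2.6
x=9: ŷ = 2.8 + 4·9 = 38.8; r = 37.4 − 38.8 = -1.4
x=10: ŷ = 2.8 + 4·10 = 42.8; r = 42.6 − 42.8 = -0.2

-0.8, -0.2, 2.6, -1.4, -0.2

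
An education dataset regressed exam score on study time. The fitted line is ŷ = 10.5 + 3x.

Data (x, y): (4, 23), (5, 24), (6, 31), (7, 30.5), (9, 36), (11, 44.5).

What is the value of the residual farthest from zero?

x=4: ŷ = 10.5 + 3·4 = 22.5; e = 23 − 22.5 = 0.5
x=5: ŷ = 10.5 + 3·5 = 25.5; e = 24 − 25.5 = -1.5
x=6: ŷ = 10.5 + 3·6 = 28.5; e = 31 − 28.5 = 2.5
x=7: ŷ = 10.5 + 3·7 = 31.5; e = 30.5 − 31.5 = -1
x=9: ŷ = 10.5 + 3·9 = 37.5; e = 36 − 37.5 = -1.5
x=11: ŷ = 10.5 + 3·11 = 43.5; e = 44.5 − 43.5 = 1
Largest |e| is 2.5 at x = 6, residual 2.5.

e = 2.5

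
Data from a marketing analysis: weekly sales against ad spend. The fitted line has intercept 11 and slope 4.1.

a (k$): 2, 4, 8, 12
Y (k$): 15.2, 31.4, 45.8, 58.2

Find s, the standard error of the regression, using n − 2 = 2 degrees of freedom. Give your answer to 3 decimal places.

s = 4.472

a=2: ŷ = 11 + 4.1·2 = 19.2; e = 15.2 − 19.2 = -4
a=4: ŷ = 11 + 4.1·4 = 27.4; e = 31.4 − 27.4 = 4
a=8: ŷ = 11 + 4.1·8 = 43.8; e = 45.8 − 43.8 = 2
a=12: ŷ = 11 + 4.1·12 = 60.2; e = 58.2 − 60.2 = -2
SSE = 16 + 16 + 4 + 4 = 40
s = √(40/2) = √20 ≈ 4.472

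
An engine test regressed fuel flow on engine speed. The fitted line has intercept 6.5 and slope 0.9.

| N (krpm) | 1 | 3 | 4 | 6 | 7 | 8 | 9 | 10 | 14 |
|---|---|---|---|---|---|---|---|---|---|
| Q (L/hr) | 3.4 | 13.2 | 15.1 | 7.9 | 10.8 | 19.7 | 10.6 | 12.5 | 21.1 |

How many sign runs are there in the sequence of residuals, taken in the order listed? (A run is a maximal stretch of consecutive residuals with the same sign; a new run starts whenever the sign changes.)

6 runs

N=1: Q̂ = 6.5 + 0.9·1 = 7.4; r = 3.4 − 7.4 = -4
N=3: Q̂ = 6.5 + 0.9·3 = 9.2; r = 13.2 − 9.2 = 4
N=4: Q̂ = 6.5 + 0.9·4 = 10.1; r = 15.1 − 10.1 = 5
N=6: Q̂ = 6.5 + 0.9·6 = 11.9; r = 7.9 − 11.9 = -4
N=7: Q̂ = 6.5 + 0.9·7 = 12.8; r = 10.8 − 12.8 = -2
N=8: Q̂ = 6.5 + 0.9·8 = 13.7; r = 19.7 − 13.7 = 6
N=9: Q̂ = 6.5 + 0.9·9 = 14.6; r = 10.6 − 14.6 = -4
N=10: Q̂ = 6.5 + 0.9·10 = 15.5; r = 12.5 − 15.5 = -3
N=14: Q̂ = 6.5 + 0.9·14 = 19.1; r = 21.1 − 19.1 = 2
Signs: − + + − − + − − +
Runs: −×1, +×2, −×2, +×1, −×2, +×1 → 6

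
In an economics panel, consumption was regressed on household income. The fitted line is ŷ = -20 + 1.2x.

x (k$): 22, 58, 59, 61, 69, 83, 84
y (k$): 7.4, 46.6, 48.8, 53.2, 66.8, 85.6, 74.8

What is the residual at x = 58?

e = -3

ŷ = -20 + 1.2·58 = 49.6
e = 46.6 − 49.6 = -3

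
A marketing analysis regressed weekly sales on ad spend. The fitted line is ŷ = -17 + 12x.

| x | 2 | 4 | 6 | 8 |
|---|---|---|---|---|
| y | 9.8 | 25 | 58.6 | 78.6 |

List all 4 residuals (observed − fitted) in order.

2.8, -6, 3.6, -0.4

x=2: ŷ = -17 + 12·2 = 7; r = 9.8 − 7 = 2.8
x=4: ŷ = -17 + 12·4 = 31; r = 25 − 31 = -6
x=6: ŷ = -17 + 12·6 = 55; r = 58.6 − 55 = 3.6
x=8: ŷ = -17 + 12·8 = 79; r = 78.6 − 79 = -0.4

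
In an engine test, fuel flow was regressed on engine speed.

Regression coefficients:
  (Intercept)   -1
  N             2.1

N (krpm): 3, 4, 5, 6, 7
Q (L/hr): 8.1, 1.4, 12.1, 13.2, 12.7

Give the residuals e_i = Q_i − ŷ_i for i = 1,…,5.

N=3: ŷ = -1 + 2.1·3 = 5.3; e = 8.1 − 5.3 = 2.8
N=4: ŷ = -1 + 2.1·4 = 7.4; e = 1.4 − 7.4 = -6
N=5: ŷ = -1 + 2.1·5 = 9.5; e = 12.1 − 9.5 = 2.6
N=6: ŷ = -1 + 2.1·6 = 11.6; e = 13.2 − 11.6 = 1.6
N=7: ŷ = -1 + 2.1·7 = 13.7; e = 12.7 − 13.7 = -1

2.8, -6, 2.6, 1.6, -1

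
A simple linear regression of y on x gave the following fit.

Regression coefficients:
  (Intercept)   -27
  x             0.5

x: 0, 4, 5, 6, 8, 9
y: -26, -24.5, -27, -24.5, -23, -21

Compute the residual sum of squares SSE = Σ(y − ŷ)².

SSE = 10

x=0: ŷ = -27 + 0.5·0 = -27; r = -26 − (-27) = 1
x=4: ŷ = -27 + 0.5·4 = -25; r = -24.5 − (-25) = 0.5
x=5: ŷ = -27 + 0.5·5 = -24.5; r = -27 − (-24.5) = -2.5
x=6: ŷ = -27 + 0.5·6 = -24; r = -24.5 − (-24) = -0.5
x=8: ŷ = -27 + 0.5·8 = -23; r = -23 − (-23) = 0
x=9: ŷ = -27 + 0.5·9 = -22.5; r = -21 − (-22.5) = 1.5
SSE = 1 + 0.25 + 6.25 + 0.25 + 0 + 2.25 = 10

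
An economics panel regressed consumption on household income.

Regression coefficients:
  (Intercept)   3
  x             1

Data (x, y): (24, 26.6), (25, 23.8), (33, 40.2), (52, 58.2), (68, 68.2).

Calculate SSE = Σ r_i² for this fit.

SSE = 53.52

x=24: ŷ = 3 + 24 = 27; r = 26.6 − 27 = -0.4
x=25: ŷ = 3 + 25 = 28; r = 23.8 − 28 = -4.2
x=33: ŷ = 3 + 33 = 36; r = 40.2 − 36 = 4.2
x=52: ŷ = 3 + 52 = 55; r = 58.2 − 55 = 3.2
x=68: ŷ = 3 + 68 = 71; r = 68.2 − 71 = -2.8
SSE = 0.16 + 17.64 + 17.64 + 10.24 + 7.84 = 53.52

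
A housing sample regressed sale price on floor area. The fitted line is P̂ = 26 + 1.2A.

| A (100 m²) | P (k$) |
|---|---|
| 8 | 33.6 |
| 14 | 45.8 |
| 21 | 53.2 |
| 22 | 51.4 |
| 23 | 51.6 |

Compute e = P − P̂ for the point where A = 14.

P̂ = 26 + 1.2·14 = 42.8
e = 45.8 − 42.8 = 3

e = 3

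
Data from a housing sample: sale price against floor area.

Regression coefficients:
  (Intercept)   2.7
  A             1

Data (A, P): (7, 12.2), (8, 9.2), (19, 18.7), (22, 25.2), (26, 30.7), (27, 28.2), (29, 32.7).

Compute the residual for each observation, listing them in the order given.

A=7: ŷ = 2.7 + 7 = 9.7; r = 12.2 − 9.7 = 2.5
A=8: ŷ = 2.7 + 8 = 10.7; r = 9.2 − 10.7 = -1.5
A=19: ŷ = 2.7 + 19 = 21.7; r = 18.7 − 21.7 = -3
A=22: ŷ = 2.7 + 22 = 24.7; r = 25.2 − 24.7 = 0.5
A=26: ŷ = 2.7 + 26 = 28.7; r = 30.7 − 28.7 = 2
A=27: ŷ = 2.7 + 27 = 29.7; r = 28.2 − 29.7 = -1.5
A=29: ŷ = 2.7 + 29 = 31.7; r = 32.7 − 31.7 = 1

2.5, -1.5, -3, 0.5, 2, -1.5, 1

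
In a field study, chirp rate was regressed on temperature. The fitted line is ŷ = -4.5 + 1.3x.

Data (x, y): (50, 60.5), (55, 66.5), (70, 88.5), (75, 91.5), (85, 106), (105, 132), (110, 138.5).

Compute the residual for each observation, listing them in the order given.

0, -0.5, 2, -1.5, 0, 0, 0

x=50: ŷ = -4.5 + 1.3·50 = 60.5; r = 60.5 − 60.5 = 0
x=55: ŷ = -4.5 + 1.3·55 = 67; r = 66.5 − 67 = -0.5
x=70: ŷ = -4.5 + 1.3·70 = 86.5; r = 88.5 − 86.5 = 2
x=75: ŷ = -4.5 + 1.3·75 = 93; r = 91.5 − 93 = -1.5
x=85: ŷ = -4.5 + 1.3·85 = 106; r = 106 − 106 = 0
x=105: ŷ = -4.5 + 1.3·105 = 132; r = 132 − 132 = 0
x=110: ŷ = -4.5 + 1.3·110 = 138.5; r = 138.5 − 138.5 = 0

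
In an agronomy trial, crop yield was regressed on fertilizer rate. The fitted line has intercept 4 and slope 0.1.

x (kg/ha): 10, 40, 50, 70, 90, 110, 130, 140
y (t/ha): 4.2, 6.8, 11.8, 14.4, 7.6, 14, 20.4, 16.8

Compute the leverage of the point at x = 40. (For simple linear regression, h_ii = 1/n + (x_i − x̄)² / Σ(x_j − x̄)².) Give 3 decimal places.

x̄ = (10 + 40 + 50 + 70 + 90 + 110 + 130 + 140)/8 = 80
Σ(x − x̄)² = 4900 + 1600 + 900 + 100 + 100 + 900 + 2500 + 3600 = 14600
h = 1/8 + (-40)²/14600 = 0.125 + 0.109589 = 0.235

h = 0.235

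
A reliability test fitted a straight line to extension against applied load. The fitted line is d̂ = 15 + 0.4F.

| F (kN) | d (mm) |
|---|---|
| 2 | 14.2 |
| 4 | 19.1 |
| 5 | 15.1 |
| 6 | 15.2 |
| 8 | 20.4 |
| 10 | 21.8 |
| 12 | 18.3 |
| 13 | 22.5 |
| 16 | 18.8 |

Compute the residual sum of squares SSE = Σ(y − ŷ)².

SSE = 44.24

F=2: d̂ = 15 + 0.4·2 = 15.8; e = 14.2 − 15.8 = -1.6
F=4: d̂ = 15 + 0.4·4 = 16.6; e = 19.1 − 16.6 = 2.5
F=5: d̂ = 15 + 0.4·5 = 17; e = 15.1 − 17 = -1.9
F=6: d̂ = 15 + 0.4·6 = 17.4; e = 15.2 − 17.4 = -2.2
F=8: d̂ = 15 + 0.4·8 = 18.2; e = 20.4 − 18.2 = 2.2
F=10: d̂ = 15 + 0.4·10 = 19; e = 21.8 − 19 = 2.8
F=12: d̂ = 15 + 0.4·12 = 19.8; e = 18.3 − 19.8 = -1.5
F=13: d̂ = 15 + 0.4·13 = 20.2; e = 22.5 − 20.2 = 2.3
F=16: d̂ = 15 + 0.4·16 = 21.4; e = 18.8 − 21.4 = -2.6
SSE = 2.56 + 6.25 + 3.61 + 4.84 + 4.84 + 7.84 + 2.25 + 5.29 + 6.76 = 44.24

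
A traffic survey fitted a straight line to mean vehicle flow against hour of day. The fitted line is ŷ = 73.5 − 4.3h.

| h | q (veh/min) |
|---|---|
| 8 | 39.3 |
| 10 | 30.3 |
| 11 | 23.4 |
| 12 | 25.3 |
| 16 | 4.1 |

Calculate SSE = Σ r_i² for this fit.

h=8: ŷ = 73.5 − 4.3·8 = 39.1; r = 39.3 − 39.1 = 0.2
h=10: ŷ = 73.5 − 4.3·10 = 30.5; r = 30.3 − 30.5 = -0.2
h=11: ŷ = 73.5 − 4.3·11 = 26.2; r = 23.4 − 26.2 = -2.8
h=12: ŷ = 73.5 − 4.3·12 = 21.9; r = 25.3 − 21.9 = 3.4
h=16: ŷ = 73.5 − 4.3·16 = 4.7; r = 4.1 − 4.7 = -0.6
SSE = 0.04 + 0.04 + 7.84 + 11.56 + 0.36 = 19.84

SSE = 19.84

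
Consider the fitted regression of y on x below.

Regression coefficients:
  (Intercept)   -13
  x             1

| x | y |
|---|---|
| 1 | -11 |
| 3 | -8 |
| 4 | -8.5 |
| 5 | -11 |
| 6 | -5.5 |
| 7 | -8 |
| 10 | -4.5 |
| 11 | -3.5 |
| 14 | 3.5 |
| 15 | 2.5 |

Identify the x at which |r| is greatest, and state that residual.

x=1: ŷ = -13 + 1 = -12; r = -11 − (-12) = 1
x=3: ŷ = -13 + 3 = -10; r = -8 − (-10) = 2
x=4: ŷ = -13 + 4 = -9; r = -8.5 − (-9) = 0.5
x=5: ŷ = -13 + 5 = -8; r = -11 − (-8) = -3
x=6: ŷ = -13 + 6 = -7; r = -5.5 − (-7) = 1.5
x=7: ŷ = -13 + 7 = -6; r = -8 − (-6) = -2
x=10: ŷ = -13 + 10 = -3; r = -4.5 − (-3) = -1.5
x=11: ŷ = -13 + 11 = -2; r = -3.5 − (-2) = -1.5
x=14: ŷ = -13 + 14 = 1; r = 3.5 − 1 = 2.5
x=15: ŷ = -13 + 15 = 2; r = 2.5 − 2 = 0.5
Largest |r| is 3 at x = 5, residual -3.

x = 5, r = -3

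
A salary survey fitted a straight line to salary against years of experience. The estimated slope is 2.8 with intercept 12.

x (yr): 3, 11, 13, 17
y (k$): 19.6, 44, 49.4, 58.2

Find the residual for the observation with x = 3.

r = -0.8

ŷ = 12 + 2.8·3 = 20.4
r = 19.6 − 20.4 = -0.8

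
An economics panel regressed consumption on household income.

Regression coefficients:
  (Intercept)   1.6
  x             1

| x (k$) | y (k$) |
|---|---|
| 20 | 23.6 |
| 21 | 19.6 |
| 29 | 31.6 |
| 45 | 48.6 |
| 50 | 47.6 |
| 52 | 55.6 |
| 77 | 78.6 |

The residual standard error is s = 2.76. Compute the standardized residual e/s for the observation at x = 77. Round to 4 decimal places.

ŷ = 1.6 + 77 = 78.6
e = 78.6 − 78.6 = 0
e/s = 0 / 2.76 = 0.0000

0.0000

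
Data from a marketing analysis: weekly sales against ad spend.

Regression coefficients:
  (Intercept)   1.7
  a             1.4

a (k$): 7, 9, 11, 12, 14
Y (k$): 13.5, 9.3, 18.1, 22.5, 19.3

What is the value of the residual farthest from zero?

a=7: ŷ = 1.7 + 1.4·7 = 11.5; e = 13.5 − 11.5 = 2
a=9: ŷ = 1.7 + 1.4·9 = 14.3; e = 9.3 − 14.3 = -5
a=11: ŷ = 1.7 + 1.4·11 = 17.1; e = 18.1 − 17.1 = 1
a=12: ŷ = 1.7 + 1.4·12 = 18.5; e = 22.5 − 18.5 = 4
a=14: ŷ = 1.7 + 1.4·14 = 21.3; e = 19.3 − 21.3 = -2
Largest |e| is 5 at a = 9, residual -5.

e = -5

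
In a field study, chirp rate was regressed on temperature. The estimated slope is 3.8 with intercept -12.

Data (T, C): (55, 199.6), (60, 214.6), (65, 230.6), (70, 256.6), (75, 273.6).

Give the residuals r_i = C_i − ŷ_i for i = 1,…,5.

T=55: ŷ = -12 + 3.8·55 = 197; r = 199.6 − 197 = 2.6
T=60: ŷ = -12 + 3.8·60 = 216; r = 214.6 − 216 = -1.4
T=65: ŷ = -12 + 3.8·65 = 235; r = 230.6 − 235 = -4.4
T=70: ŷ = -12 + 3.8·70 = 254; r = 256.6 − 254 = 2.6
T=75: ŷ = -12 + 3.8·75 = 273; r = 273.6 − 273 = 0.6

2.6, -1.4, -4.4, 2.6, 0.6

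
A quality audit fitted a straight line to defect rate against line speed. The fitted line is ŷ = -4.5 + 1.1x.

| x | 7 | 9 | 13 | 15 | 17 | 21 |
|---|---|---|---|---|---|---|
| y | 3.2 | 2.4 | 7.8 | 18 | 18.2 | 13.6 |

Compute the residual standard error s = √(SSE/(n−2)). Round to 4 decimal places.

x=7: ŷ = -4.5 + 1.1·7 = 3.2; r = 3.2 − 3.2 = 0
x=9: ŷ = -4.5 + 1.1·9 = 5.4; r = 2.4 − 5.4 = -3
x=13: ŷ = -4.5 + 1.1·13 = 9.8; r = 7.8 − 9.8 = -2
x=15: ŷ = -4.5 + 1.1·15 = 12; r = 18 − 12 = 6
x=17: ŷ = -4.5 + 1.1·17 = 14.2; r = 18.2 − 14.2 = 4
x=21: ŷ = -4.5 + 1.1·21 = 18.6; r = 13.6 − 18.6 = -5
SSE = 0 + 9 + 4 + 36 + 16 + 25 = 90
s = √(90/4) = √22.5 ≈ 4.7434

s = 4.7434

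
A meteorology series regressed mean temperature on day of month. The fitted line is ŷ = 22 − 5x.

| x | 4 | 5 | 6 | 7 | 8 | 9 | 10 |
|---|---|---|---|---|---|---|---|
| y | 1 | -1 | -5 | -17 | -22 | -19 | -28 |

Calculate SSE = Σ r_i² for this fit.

x=4: ŷ = 22 − 5·4 = 2; r = 1 − 2 = -1
x=5: ŷ = 22 − 5·5 = -3; r = -1 − (-3) = 2
x=6: ŷ = 22 − 5·6 = -8; r = -5 − (-8) = 3
x=7: ŷ = 22 − 5·7 = -13; r = -17 − (-13) = -4
x=8: ŷ = 22 − 5·8 = -18; r = -22 − (-18) = -4
x=9: ŷ = 22 − 5·9 = -23; r = -19 − (-23) = 4
x=10: ŷ = 22 − 5·10 = -28; r = -28 − (-28) = 0
SSE = 1 + 4 + 9 + 16 + 16 + 16 + 0 = 62

SSE = 62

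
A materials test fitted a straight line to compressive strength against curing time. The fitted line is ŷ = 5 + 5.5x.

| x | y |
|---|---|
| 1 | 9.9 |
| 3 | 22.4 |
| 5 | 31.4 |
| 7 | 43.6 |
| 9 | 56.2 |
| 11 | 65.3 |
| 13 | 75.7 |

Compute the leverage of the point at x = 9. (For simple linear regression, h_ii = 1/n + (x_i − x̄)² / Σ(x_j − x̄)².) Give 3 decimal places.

x̄ = (1 + 3 + 5 + 7 + 9 + 11 + 13)/7 = 7
Σ(x − x̄)² = 36 + 16 + 4 + 0 + 4 + 16 + 36 = 112
h = 1/7 + (2)²/112 = 0.142857 + 0.0357143 = 0.179

h = 0.179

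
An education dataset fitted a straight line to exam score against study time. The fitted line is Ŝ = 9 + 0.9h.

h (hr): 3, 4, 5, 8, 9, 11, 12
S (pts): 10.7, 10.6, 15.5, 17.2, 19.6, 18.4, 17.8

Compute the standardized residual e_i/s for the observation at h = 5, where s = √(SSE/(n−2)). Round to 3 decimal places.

0.988

h=3: Ŝ = 9 + 0.9·3 = 11.7; e = 10.7 − 11.7 = -1
h=4: Ŝ = 9 + 0.9·4 = 12.6; e = 10.6 − 12.6 = -2
h=5: Ŝ = 9 + 0.9·5 = 13.5; e = 15.5 − 13.5 = 2
h=8: Ŝ = 9 + 0.9·8 = 16.2; e = 17.2 − 16.2 = 1
h=9: Ŝ = 9 + 0.9·9 = 17.1; e = 19.6 − 17.1 = 2.5
h=11: Ŝ = 9 + 0.9·11 = 18.9; e = 18.4 − 18.9 = -0.5
h=12: Ŝ = 9 + 0.9·12 = 19.8; e = 17.8 − 19.8 = -2
SSE = 1 + 4 + 4 + 1 + 6.25 + 0.25 + 4 = 20.5
s = √(20.5/5) = 2.02485
e/s = 2 / 2.02485 = 0.988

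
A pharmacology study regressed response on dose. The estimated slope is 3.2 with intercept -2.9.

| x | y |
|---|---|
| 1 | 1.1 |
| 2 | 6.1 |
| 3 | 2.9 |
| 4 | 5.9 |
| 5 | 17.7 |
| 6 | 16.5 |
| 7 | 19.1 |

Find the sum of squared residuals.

SSE = 59.2

x=1: ŷ = -2.9 + 3.2·1 = 0.3; e = 1.1 − 0.3 = 0.8
x=2: ŷ = -2.9 + 3.2·2 = 3.5; e = 6.1 − 3.5 = 2.6
x=3: ŷ = -2.9 + 3.2·3 = 6.7; e = 2.9 − 6.7 = -3.8
x=4: ŷ = -2.9 + 3.2·4 = 9.9; e = 5.9 − 9.9 = -4
x=5: ŷ = -2.9 + 3.2·5 = 13.1; e = 17.7 − 13.1 = 4.6
x=6: ŷ = -2.9 + 3.2·6 = 16.3; e = 16.5 − 16.3 = 0.2
x=7: ŷ = -2.9 + 3.2·7 = 19.5; e = 19.1 − 19.5 = -0.4
SSE = 0.64 + 6.76 + 14.44 + 16 + 21.16 + 0.04 + 0.16 = 59.2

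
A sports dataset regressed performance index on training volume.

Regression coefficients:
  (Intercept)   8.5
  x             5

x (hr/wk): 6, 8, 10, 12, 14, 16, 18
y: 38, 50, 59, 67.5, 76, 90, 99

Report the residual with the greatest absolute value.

x=6: ŷ = 8.5 + 5·6 = 38.5; r = 38 − 38.5 = -0.5
x=8: ŷ = 8.5 + 5·8 = 48.5; r = 50 − 48.5 = 1.5
x=10: ŷ = 8.5 + 5·10 = 58.5; r = 59 − 58.5 = 0.5
x=12: ŷ = 8.5 + 5·12 = 68.5; r = 67.5 − 68.5 = -1
x=14: ŷ = 8.5 + 5·14 = 78.5; r = 76 − 78.5 = -2.5
x=16: ŷ = 8.5 + 5·16 = 88.5; r = 90 − 88.5 = 1.5
x=18: ŷ = 8.5 + 5·18 = 98.5; r = 99 − 98.5 = 0.5
Largest |r| is 2.5 at x = 14, residual -2.5.

r = -2.5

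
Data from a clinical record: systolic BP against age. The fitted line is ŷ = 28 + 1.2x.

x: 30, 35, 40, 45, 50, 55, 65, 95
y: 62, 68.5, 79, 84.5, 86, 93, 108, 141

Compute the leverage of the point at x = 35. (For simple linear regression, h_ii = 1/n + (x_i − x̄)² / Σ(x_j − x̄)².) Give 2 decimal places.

h = 0.22

x̄ = (30 + 35 + 40 + 45 + 50 + 55 + 65 + 95)/8 = 51.875
Σ(x − x̄)² = 478.516 + 284.766 + 141.016 + 47.2656 + 3.51562 + 9.76562 + 172.266 + 1859.77 = 2996.88
h = 1/8 + (-16.875)²/2996.88 = 0.125 + 0.0950209 = 0.22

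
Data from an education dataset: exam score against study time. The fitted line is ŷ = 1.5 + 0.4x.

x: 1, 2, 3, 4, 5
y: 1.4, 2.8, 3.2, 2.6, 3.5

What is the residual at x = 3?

ŷ = 1.5 + 0.4·3 = 2.7
r = 3.2 − 2.7 = 0.5

r = 0.5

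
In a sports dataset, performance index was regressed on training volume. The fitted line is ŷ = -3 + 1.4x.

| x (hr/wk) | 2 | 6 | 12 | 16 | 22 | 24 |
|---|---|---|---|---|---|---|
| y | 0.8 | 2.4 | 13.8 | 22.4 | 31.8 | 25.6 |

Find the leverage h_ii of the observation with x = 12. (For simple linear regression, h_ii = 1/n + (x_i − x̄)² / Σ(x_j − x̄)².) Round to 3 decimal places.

h = 0.174

x̄ = (2 + 6 + 12 + 16 + 22 + 24)/6 = 13.6667
Σ(x − x̄)² = 136.111 + 58.7778 + 2.77778 + 5.44444 + 69.4444 + 106.778 = 379.333
h = 1/6 + (-1.66667)²/379.333 = 0.166667 + 0.00732279 = 0.174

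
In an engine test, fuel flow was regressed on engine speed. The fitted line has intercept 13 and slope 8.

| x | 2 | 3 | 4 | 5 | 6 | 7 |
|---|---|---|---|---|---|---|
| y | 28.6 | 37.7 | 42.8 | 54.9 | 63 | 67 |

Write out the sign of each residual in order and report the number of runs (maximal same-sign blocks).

5 runs

x=2: ŷ = 13 + 8·2 = 29; e = 28.6 − 29 = -0.4
x=3: ŷ = 13 + 8·3 = 37; e = 37.7 − 37 = 0.7
x=4: ŷ = 13 + 8·4 = 45; e = 42.8 − 45 = -2.2
x=5: ŷ = 13 + 8·5 = 53; e = 54.9 − 53 = 1.9
x=6: ŷ = 13 + 8·6 = 61; e = 63 − 61 = 2
x=7: ŷ = 13 + 8·7 = 69; e = 67 − 69 = -2
Signs: − + − + + −
Runs: −×1, +×1, −×1, +×2, −×1 → 5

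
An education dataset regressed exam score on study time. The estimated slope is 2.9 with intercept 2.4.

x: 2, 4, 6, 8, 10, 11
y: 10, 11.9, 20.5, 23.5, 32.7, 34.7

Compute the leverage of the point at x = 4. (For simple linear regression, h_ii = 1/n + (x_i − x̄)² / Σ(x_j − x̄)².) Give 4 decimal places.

x̄ = (2 + 4 + 6 + 8 + 10 + 11)/6 = 6.83333
Σ(x − x̄)² = 23.3611 + 8.02778 + 0.694444 + 1.36111 + 10.0278 + 17.3611 = 60.8333
h = 1/6 + (-2.83333)²/60.8333 = 0.166667 + 0.131963 = 0.2986

h = 0.2986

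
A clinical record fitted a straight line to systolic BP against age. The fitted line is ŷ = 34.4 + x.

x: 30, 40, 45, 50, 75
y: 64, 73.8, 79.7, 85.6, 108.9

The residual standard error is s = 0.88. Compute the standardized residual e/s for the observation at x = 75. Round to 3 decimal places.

ŷ = 34.4 + 75 = 109.4
e = 108.9 − 109.4 = -0.5
e/s = -0.5 / 0.88 = -0.568

-0.568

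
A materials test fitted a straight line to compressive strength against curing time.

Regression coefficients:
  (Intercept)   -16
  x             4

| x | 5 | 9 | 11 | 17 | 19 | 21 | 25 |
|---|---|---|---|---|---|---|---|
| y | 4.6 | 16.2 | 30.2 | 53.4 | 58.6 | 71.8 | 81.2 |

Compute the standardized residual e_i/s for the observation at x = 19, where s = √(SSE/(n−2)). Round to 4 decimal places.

x=5: ŷ = -16 + 4·5 = 4; e = 4.6 − 4 = 0.6
x=9: ŷ = -16 + 4·9 = 20; e = 16.2 − 20 = -3.8
x=11: ŷ = -16 + 4·11 = 28; e = 30.2 − 28 = 2.2
x=17: ŷ = -16 + 4·17 = 52; e = 53.4 − 52 = 1.4
x=19: ŷ = -16 + 4·19 = 60; e = 58.6 − 60 = -1.4
x=21: ŷ = -16 + 4·21 = 68; e = 71.8 − 68 = 3.8
x=25: ŷ = -16 + 4·25 = 84; e = 81.2 − 84 = -2.8
SSE = 0.36 + 14.44 + 4.84 + 1.96 + 1.96 + 14.44 + 7.84 = 45.84
s = √(45.84/5) = 3.02787
e/s = -1.4 / 3.02787 = -0.4624

-0.4624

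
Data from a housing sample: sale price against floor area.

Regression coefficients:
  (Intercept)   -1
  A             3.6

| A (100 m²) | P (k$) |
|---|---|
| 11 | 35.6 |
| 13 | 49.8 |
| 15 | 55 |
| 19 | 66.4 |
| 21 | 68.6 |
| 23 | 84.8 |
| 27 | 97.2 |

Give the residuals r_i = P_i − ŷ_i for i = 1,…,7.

A=11: ŷ = -1 + 3.6·11 = 38.6; r = 35.6 − 38.6 = -3
A=13: ŷ = -1 + 3.6·13 = 45.8; r = 49.8 − 45.8 = 4
A=15: ŷ = -1 + 3.6·15 = 53; r = 55 − 53 = 2
A=19: ŷ = -1 + 3.6·19 = 67.4; r = 66.4 − 67.4 = -1
A=21: ŷ = -1 + 3.6·21 = 74.6; r = 68.6 − 74.6 = -6
A=23: ŷ = -1 + 3.6·23 = 81.8; r = 84.8 − 81.8 = 3
A=27: ŷ = -1 + 3.6·27 = 96.2; r = 97.2 − 96.2 = 1

-3, 4, 2, -1, -6, 3, 1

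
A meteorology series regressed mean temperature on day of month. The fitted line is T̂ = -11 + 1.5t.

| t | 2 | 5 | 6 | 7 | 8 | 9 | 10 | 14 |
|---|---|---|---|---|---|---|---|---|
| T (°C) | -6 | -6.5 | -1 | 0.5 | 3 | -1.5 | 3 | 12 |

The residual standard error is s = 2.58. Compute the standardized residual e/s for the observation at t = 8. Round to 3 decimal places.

0.775

T̂ = -11 + 1.5·8 = 1
e = 3 − 1 = 2
e/s = 2 / 2.58 = 0.775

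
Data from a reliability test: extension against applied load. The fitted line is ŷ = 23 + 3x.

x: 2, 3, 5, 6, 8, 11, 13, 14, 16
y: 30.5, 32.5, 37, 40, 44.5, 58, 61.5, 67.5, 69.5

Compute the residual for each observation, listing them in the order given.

1.5, 0.5, -1, -1, -2.5, 2, -0.5, 2.5, -1.5

x=2: ŷ = 23 + 3·2 = 29; e = 30.5 − 29 = 1.5
x=3: ŷ = 23 + 3·3 = 32; e = 32.5 − 32 = 0.5
x=5: ŷ = 23 + 3·5 = 38; e = 37 − 38 = -1
x=6: ŷ = 23 + 3·6 = 41; e = 40 − 41 = -1
x=8: ŷ = 23 + 3·8 = 47; e = 44.5 − 47 = -2.5
x=11: ŷ = 23 + 3·11 = 56; e = 58 − 56 = 2
x=13: ŷ = 23 + 3·13 = 62; e = 61.5 − 62 = -0.5
x=14: ŷ = 23 + 3·14 = 65; e = 67.5 − 65 = 2.5
x=16: ŷ = 23 + 3·16 = 71; e = 69.5 − 71 = -1.5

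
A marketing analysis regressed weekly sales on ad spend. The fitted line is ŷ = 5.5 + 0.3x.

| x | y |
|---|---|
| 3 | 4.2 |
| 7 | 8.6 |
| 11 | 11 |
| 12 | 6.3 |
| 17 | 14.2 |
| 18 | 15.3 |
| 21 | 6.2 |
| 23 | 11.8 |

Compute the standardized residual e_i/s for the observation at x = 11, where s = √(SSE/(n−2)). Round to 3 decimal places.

0.593

x=3: ŷ = 5.5 + 0.3·3 = 6.4; e = 4.2 − 6.4 = -2.2
x=7: ŷ = 5.5 + 0.3·7 = 7.6; e = 8.6 − 7.6 = 1
x=11: ŷ = 5.5 + 0.3·11 = 8.8; e = 11 − 8.8 = 2.2
x=12: ŷ = 5.5 + 0.3·12 = 9.1; e = 6.3 − 9.1 = -2.8
x=17: ŷ = 5.5 + 0.3·17 = 10.6; e = 14.2 − 10.6 = 3.6
x=18: ŷ = 5.5 + 0.3·18 = 10.9; e = 15.3 − 10.9 = 4.4
x=21: ŷ = 5.5 + 0.3·21 = 11.8; e = 6.2 − 11.8 = -5.6
x=23: ŷ = 5.5 + 0.3·23 = 12.4; e = 11.8 − 12.4 = -0.6
SSE = 4.84 + 1 + 4.84 + 7.84 + 12.96 + 19.36 + 31.36 + 0.36 = 82.56
s = √(82.56/6) = 3.70945
e/s = 2.2 / 3.70945 = 0.593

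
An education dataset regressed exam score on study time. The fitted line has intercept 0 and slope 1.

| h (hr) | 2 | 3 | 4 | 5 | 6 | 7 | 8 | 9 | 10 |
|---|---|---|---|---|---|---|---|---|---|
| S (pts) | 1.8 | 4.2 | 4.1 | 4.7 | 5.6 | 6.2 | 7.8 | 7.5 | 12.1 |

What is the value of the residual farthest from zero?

e = 2.1

h=2: Ŝ = 2 = 2; e = 1.8 − 2 = -0.2
h=3: Ŝ = 3 = 3; e = 4.2 − 3 = 1.2
h=4: Ŝ = 4 = 4; e = 4.1 − 4 = 0.1
h=5: Ŝ = 5 = 5; e = 4.7 − 5 = -0.3
h=6: Ŝ = 6 = 6; e = 5.6 − 6 = -0.4
h=7: Ŝ = 7 = 7; e = 6.2 − 7 = -0.8
h=8: Ŝ = 8 = 8; e = 7.8 − 8 = -0.2
h=9: Ŝ = 9 = 9; e = 7.5 − 9 = -1.5
h=10: Ŝ = 10 = 10; e = 12.1 − 10 = 2.1
Largest |e| is 2.1 at h = 10, residual 2.1.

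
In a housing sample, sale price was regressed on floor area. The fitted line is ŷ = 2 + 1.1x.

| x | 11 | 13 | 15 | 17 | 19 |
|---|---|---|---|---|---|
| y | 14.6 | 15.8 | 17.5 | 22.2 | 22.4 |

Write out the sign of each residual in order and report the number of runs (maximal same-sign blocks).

x=11: ŷ = 2 + 1.1·11 = 14.1; e = 14.6 − 14.1 = 0.5
x=13: ŷ = 2 + 1.1·13 = 16.3; e = 15.8 − 16.3 = -0.5
x=15: ŷ = 2 + 1.1·15 = 18.5; e = 17.5 − 18.5 = -1
x=17: ŷ = 2 + 1.1·17 = 20.7; e = 22.2 − 20.7 = 1.5
x=19: ŷ = 2 + 1.1·19 = 22.9; e = 22.4 − 22.9 = -0.5
Signs: + − − + −
Runs: +×1, −×2, +×1, −×1 → 4

4 runs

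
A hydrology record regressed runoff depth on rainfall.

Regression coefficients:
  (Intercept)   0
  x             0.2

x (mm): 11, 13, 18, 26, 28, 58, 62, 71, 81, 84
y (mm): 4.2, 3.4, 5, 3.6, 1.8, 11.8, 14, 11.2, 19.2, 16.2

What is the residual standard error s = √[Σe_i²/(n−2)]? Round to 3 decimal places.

x=11: ŷ = 0.2·11 = 2.2; e = 4.2 − 2.2 = 2
x=13: ŷ = 0.2·13 = 2.6; e = 3.4 − 2.6 = 0.8
x=18: ŷ = 0.2·18 = 3.6; e = 5 − 3.6 = 1.4
x=26: ŷ = 0.2·26 = 5.2; e = 3.6 − 5.2 = -1.6
x=28: ŷ = 0.2·28 = 5.6; e = 1.8 − 5.6 = -3.8
x=58: ŷ = 0.2·58 = 11.6; e = 11.8 − 11.6 = 0.2
x=62: ŷ = 0.2·62 = 12.4; e = 14 − 12.4 = 1.6
x=71: ŷ = 0.2·71 = 14.2; e = 11.2 − 14.2 = -3
x=81: ŷ = 0.2·81 = 16.2; e = 19.2 − 16.2 = 3
x=84: ŷ = 0.2·84 = 16.8; e = 16.2 − 16.8 = -0.6
SSE = 4 + 0.64 + 1.96 + 2.56 + 14.44 + 0.04 + 2.56 + 9 + 9 + 0.36 = 44.56
s = √(44.56/8) = √5.57 ≈ 2.360

s = 2.360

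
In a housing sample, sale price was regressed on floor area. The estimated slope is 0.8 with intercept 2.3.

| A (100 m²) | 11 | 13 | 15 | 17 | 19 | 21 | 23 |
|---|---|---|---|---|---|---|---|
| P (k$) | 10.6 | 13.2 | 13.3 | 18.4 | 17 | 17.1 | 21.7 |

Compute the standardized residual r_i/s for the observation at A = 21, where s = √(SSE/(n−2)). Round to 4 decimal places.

-1.2403

A=11: P̂ = 2.3 + 0.8·11 = 11.1; r = 10.6 − 11.1 = -0.5
A=13: P̂ = 2.3 + 0.8·13 = 12.7; r = 13.2 − 12.7 = 0.5
A=15: P̂ = 2.3 + 0.8·15 = 14.3; r = 13.3 − 14.3 = -1
A=17: P̂ = 2.3 + 0.8·17 = 15.9; r = 18.4 − 15.9 = 2.5
A=19: P̂ = 2.3 + 0.8·19 = 17.5; r = 17 − 17.5 = -0.5
A=21: P̂ = 2.3 + 0.8·21 = 19.1; r = 17.1 − 19.1 = -2
A=23: P̂ = 2.3 + 0.8·23 = 20.7; r = 21.7 − 20.7 = 1
SSE = 0.25 + 0.25 + 1 + 6.25 + 0.25 + 4 + 1 = 13
s = √(13/5) = 1.61245
r/s = -2 / 1.61245 = -1.2403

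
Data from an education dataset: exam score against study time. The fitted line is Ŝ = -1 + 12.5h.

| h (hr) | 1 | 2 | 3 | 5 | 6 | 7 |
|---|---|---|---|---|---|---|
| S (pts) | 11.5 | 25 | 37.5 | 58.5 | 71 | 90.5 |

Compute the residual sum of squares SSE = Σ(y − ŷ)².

h=1: Ŝ = -1 + 12.5·1 = 11.5; r = 11.5 − 11.5 = 0
h=2: Ŝ = -1 + 12.5·2 = 24; r = 25 − 24 = 1
h=3: Ŝ = -1 + 12.5·3 = 36.5; r = 37.5 − 36.5 = 1
h=5: Ŝ = -1 + 12.5·5 = 61.5; r = 58.5 − 61.5 = -3
h=6: Ŝ = -1 + 12.5·6 = 74; r = 71 − 74 = -3
h=7: Ŝ = -1 + 12.5·7 = 86.5; r = 90.5 − 86.5 = 4
SSE = 0 + 1 + 1 + 9 + 9 + 16 = 36

SSE = 36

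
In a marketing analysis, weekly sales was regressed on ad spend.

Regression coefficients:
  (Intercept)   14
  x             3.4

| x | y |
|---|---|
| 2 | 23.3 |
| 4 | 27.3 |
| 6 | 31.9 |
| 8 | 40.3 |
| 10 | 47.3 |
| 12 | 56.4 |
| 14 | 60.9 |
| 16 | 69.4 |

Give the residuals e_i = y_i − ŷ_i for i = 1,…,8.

2.5, -0.3, -2.5, -0.9, -0.7, 1.6, -0.7, 1

x=2: ŷ = 14 + 3.4·2 = 20.8; e = 23.3 − 20.8 = 2.5
x=4: ŷ = 14 + 3.4·4 = 27.6; e = 27.3 − 27.6 = -0.3
x=6: ŷ = 14 + 3.4·6 = 34.4; e = 31.9 − 34.4 = -2.5
x=8: ŷ = 14 + 3.4·8 = 41.2; e = 40.3 − 41.2 = -0.9
x=10: ŷ = 14 + 3.4·10 = 48; e = 47.3 − 48 = -0.7
x=12: ŷ = 14 + 3.4·12 = 54.8; e = 56.4 − 54.8 = 1.6
x=14: ŷ = 14 + 3.4·14 = 61.6; e = 60.9 − 61.6 = -0.7
x=16: ŷ = 14 + 3.4·16 = 68.4; e = 69.4 − 68.4 = 1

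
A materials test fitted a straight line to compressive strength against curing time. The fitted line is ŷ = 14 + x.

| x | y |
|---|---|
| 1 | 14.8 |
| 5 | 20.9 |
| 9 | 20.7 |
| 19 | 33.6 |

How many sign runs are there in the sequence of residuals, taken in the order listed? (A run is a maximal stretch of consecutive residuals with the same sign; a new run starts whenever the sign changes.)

x=1: ŷ = 14 + 1 = 15; e = 14.8 − 15 = -0.2
x=5: ŷ = 14 + 5 = 19; e = 20.9 − 19 = 1.9
x=9: ŷ = 14 + 9 = 23; e = 20.7 − 23 = -2.3
x=19: ŷ = 14 + 19 = 33; e = 33.6 − 33 = 0.6
Signs: − + − +
Runs: −×1, +×1, −×1, +×1 → 4

4 runs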